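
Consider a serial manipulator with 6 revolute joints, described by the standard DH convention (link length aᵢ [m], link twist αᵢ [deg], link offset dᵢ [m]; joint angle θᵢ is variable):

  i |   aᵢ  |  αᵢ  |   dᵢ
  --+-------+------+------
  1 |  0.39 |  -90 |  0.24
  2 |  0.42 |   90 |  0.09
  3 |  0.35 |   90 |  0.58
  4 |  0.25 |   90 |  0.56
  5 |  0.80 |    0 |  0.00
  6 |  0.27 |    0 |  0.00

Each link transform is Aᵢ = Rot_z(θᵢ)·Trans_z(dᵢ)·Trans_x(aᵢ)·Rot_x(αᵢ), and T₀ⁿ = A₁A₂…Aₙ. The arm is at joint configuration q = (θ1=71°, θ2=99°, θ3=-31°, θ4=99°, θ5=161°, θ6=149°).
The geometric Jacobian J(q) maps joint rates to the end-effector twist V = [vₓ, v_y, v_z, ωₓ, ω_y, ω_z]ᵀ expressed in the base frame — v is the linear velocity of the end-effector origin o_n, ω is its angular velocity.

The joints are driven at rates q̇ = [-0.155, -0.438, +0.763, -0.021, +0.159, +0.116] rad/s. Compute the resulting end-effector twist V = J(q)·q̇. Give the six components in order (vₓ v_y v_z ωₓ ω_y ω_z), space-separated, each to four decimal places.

o_n = [0.7929, 0.3277, -0.2424]
J₁: ẑ×o_n = [-0.3277, 0.7929, 0.0000], ω = ẑ
J2: z=[-0.9455, 0.3256, 0.0000] o=[0.1270, 0.3688, 0.2400] → [-0.1570, -0.4561, -0.1780, -0.9455, 0.3256, 0.0000]
J3: z=[0.3216, 0.9339, -0.1564] o=[0.0205, 0.3359, -0.1748] → [-0.0644, -0.0991, -0.7240, 0.3216, 0.9339, -0.1564]
J4: z=[0.8367, -0.2029, 0.5087] o=[0.3622, 0.7745, -0.5619] → [0.1625, -0.0482, -0.2865, 0.8367, -0.2029, 0.5087]
J5: z=[0.4882, -0.1447, -0.8607] o=[0.8928, 0.9030, -0.2825] → [-0.5010, 0.0663, -0.2953, 0.4882, -0.1447, -0.8607]
J6: z=[0.4882, -0.1447, -0.8607] o=[0.9229, 0.1176, -0.1333] → [0.1966, 0.1651, 0.0837, 0.4882, -0.1447, -0.8607]
V = J·q̇ = [0.0102, 0.0320, -0.5057, 0.7762, 0.5344, -0.5217]

0.0102 0.0320 -0.5057 0.7762 0.5344 -0.5217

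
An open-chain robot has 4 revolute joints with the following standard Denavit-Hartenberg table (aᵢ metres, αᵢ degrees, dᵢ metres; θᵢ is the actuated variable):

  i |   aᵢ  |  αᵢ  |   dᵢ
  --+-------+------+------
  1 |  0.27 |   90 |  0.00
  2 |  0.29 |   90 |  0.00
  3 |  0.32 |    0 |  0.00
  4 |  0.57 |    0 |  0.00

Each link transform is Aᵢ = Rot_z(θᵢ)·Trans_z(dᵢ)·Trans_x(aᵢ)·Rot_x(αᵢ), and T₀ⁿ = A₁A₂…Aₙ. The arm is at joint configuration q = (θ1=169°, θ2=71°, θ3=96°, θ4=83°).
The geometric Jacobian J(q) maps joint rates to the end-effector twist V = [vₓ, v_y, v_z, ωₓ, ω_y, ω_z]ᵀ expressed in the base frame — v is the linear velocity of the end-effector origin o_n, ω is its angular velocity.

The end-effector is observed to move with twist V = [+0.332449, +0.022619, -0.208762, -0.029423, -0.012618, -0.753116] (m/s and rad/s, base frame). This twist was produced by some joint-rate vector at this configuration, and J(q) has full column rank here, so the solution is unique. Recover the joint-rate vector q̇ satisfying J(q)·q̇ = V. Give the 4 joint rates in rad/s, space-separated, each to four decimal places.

-0.7440 -0.0180 0.6990 -0.6710

o_n = [-0.1023, 0.3542, -0.2963]
J₁: ẑ×o_n = [-0.3542, -0.1023, 0.0000], ω = ẑ
J2: z=[0.1908, 0.9816, 0.0000] o=[-0.2650, 0.0515, 0.0000] → [-0.2908, 0.0565, -0.1020, 0.1908, 0.9816, 0.0000]
J3: z=[-0.9281, 0.1804, -0.3256] o=[-0.3577, 0.0695, 0.2742] → [-0.0102, -0.6127, -0.3103, -0.9281, 0.1804, -0.3256]
J4: z=[-0.9281, 0.1804, -0.3256] o=[-0.2863, 0.3799, 0.2426] → [-0.1056, -0.5601, -0.0094, -0.9281, 0.1804, -0.3256]
q̇ = J⁺·V = [-0.7440, -0.0180, 0.6990, -0.6710]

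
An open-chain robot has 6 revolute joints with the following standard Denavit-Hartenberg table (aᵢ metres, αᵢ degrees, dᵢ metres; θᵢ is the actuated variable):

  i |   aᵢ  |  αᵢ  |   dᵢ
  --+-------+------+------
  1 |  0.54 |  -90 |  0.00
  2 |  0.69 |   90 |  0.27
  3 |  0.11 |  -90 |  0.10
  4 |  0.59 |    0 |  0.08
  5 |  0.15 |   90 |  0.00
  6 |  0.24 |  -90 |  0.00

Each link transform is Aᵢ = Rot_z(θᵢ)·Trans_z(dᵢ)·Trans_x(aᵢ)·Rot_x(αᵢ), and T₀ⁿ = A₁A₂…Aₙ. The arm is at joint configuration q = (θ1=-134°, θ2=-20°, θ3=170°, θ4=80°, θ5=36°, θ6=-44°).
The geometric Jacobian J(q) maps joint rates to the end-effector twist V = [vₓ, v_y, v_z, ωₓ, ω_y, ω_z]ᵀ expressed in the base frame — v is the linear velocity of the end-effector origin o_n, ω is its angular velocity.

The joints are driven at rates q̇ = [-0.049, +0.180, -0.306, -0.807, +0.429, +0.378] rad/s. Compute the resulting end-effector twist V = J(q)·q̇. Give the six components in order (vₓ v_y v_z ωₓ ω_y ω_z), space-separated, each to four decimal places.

o_n = [-0.7084, -1.2629, -0.5073]
J₁: ẑ×o_n = [1.2629, -0.7084, 0.0000], ω = ẑ
J2: z=[0.7193, -0.6947, 0.0000] o=[-0.3751, -0.3884, 0.0000] → [0.3524, 0.3649, -0.8605, 0.7193, -0.6947, 0.0000]
J3: z=[0.2376, 0.2460, 0.9397] o=[-0.6313, -1.0424, 0.2360] → [0.0243, 0.1042, -0.0334, 0.2376, 0.2460, 0.9397]
J4: z=[-0.5951, 0.8015, -0.0594] o=[-0.5231, -0.9579, 0.2929] → [-0.6595, -0.4652, 0.3300, -0.5951, 0.8015, -0.0594]
J5: z=[-0.5951, 0.8015, -0.0594] o=[-0.6301, -0.9808, -0.2923] → [-0.1890, -0.1233, 0.2306, -0.5951, 0.8015, -0.0594]
J6: z=[0.5859, 0.3820, -0.7147] o=[-0.7126, -1.0499, -0.3969] → [-0.1944, 0.0617, -0.1264, 0.5859, 0.3820, -0.7147]
V = J·q̇ = [0.3717, 0.4143, -0.3599, 0.5032, -0.3589, -0.5842]

0.3717 0.4143 -0.3599 0.5032 -0.3589 -0.5842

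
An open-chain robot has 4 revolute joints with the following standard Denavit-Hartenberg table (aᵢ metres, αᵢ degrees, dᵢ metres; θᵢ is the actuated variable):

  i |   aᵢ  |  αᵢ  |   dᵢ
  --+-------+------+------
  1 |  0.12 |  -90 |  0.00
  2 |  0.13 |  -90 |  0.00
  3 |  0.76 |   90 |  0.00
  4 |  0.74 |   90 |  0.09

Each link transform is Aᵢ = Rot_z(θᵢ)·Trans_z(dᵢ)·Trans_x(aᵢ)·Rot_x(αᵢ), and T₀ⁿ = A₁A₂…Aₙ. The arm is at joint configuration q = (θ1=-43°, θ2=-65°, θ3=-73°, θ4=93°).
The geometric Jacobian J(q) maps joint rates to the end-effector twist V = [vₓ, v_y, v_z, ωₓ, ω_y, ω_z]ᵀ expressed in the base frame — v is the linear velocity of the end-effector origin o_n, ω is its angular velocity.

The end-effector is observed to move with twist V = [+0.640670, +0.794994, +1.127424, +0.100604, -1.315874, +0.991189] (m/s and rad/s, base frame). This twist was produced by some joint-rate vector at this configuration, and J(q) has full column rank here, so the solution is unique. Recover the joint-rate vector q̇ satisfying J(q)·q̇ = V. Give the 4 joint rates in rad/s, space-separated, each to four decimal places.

0.6220 -0.6660 0.7240 -0.7790

o_n = [1.1447, -0.0884, -0.0814]
J₁: ẑ×o_n = [0.0884, 1.1447, -0.0000], ω = ẑ
J2: z=[0.6820, 0.7314, 0.0000] o=[0.0878, -0.0818, 0.0000] → [-0.0595, 0.0555, -0.7774, 0.6820, 0.7314, 0.0000]
J3: z=[0.6628, -0.6181, -0.4226] o=[0.1279, -0.1193, 0.1178] → [0.1362, -0.2977, 0.6490, 0.6628, -0.6181, -0.4226]
J4: z=[-0.0962, 0.4895, -0.8667] o=[0.6923, 0.3482, 0.3192] → [-0.5744, -0.4306, -0.1794, -0.0962, 0.4895, -0.8667]
q̇ = J⁺·V = [0.6220, -0.6660, 0.7240, -0.7790]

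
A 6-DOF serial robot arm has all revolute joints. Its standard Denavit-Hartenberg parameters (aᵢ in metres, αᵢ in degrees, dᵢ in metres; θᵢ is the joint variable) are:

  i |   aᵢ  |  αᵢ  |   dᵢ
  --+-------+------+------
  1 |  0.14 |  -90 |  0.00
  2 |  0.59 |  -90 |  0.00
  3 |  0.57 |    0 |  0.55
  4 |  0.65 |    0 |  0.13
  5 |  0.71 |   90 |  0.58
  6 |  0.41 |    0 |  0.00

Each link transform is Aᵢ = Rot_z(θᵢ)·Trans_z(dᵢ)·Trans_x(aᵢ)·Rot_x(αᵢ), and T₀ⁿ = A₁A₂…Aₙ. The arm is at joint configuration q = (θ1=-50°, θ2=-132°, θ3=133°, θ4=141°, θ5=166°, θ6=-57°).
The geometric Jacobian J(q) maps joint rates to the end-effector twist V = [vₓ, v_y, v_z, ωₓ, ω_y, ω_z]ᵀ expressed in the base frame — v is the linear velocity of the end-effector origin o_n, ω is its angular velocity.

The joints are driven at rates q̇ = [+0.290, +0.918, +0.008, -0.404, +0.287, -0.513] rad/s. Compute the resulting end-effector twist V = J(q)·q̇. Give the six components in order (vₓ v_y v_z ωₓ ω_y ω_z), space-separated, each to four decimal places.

o_n = [-0.1749, -0.8613, 0.9167]
J₁: ẑ×o_n = [0.8613, -0.1749, 0.0000], ω = ẑ
J2: z=[0.7660, 0.6428, 0.0000] o=[0.0900, -0.1072, 0.0000] → [0.5893, -0.7022, -0.4074, 0.7660, 0.6428, 0.0000]
J3: z=[0.4777, -0.5693, 0.6691] o=[-0.1638, 0.1952, 0.4385] → [0.4346, -0.2359, -0.5110, 0.4777, -0.5693, 0.6691]
J4: z=[0.4777, -0.5693, 0.6691] o=[-0.0532, -0.5851, 0.5176] → [-0.0425, -0.2721, -0.2012, 0.4777, -0.5693, 0.6691]
J5: z=[0.4777, -0.5693, 0.6691] o=[0.4861, -0.2191, 0.6383] → [0.2712, -0.5753, -0.6830, 0.4777, -0.5693, 0.6691]
J6: z=[-0.2906, 0.6164, 0.7319] o=[0.1745, -0.9356, 1.1180] → [-0.1784, -0.3142, 0.1938, -0.2906, 0.6164, 0.7319]
V = J·q̇ = [0.9807, -0.5913, -0.5922, 0.8002, 0.3359, -0.1584]

0.9807 -0.5913 -0.5922 0.8002 0.3359 -0.1584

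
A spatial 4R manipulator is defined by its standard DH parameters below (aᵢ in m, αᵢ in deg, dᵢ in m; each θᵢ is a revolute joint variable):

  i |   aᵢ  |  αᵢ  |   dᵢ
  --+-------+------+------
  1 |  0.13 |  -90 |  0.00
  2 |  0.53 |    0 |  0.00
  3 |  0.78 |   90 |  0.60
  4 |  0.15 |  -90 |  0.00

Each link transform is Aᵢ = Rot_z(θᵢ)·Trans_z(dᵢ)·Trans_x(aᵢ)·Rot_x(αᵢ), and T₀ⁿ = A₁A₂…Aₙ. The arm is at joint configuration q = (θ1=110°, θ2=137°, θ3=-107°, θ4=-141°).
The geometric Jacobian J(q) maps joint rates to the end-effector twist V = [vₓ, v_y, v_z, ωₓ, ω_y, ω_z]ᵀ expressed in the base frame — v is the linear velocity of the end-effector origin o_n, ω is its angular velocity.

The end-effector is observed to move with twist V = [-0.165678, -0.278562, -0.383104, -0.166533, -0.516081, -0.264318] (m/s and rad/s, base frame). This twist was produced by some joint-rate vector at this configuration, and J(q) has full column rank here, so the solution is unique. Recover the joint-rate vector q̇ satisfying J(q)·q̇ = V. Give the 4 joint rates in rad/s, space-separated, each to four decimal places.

o_n = [-0.5835, 0.1249, -0.6932]
J₁: ẑ×o_n = [-0.1249, -0.5835, 0.0000], ω = ẑ
J2: z=[-0.9397, -0.3420, 0.0000] o=[-0.0445, 0.1222, 0.0000] → [0.2371, -0.6514, -0.1869, -0.9397, -0.3420, 0.0000]
J3: z=[-0.9397, -0.3420, 0.0000] o=[0.0881, -0.2421, -0.3615] → [0.1135, -0.3117, -0.5745, -0.9397, -0.3420, 0.0000]
J4: z=[-0.1710, 0.4698, 0.8660] o=[-0.7067, 0.1875, -0.7515] → [0.0816, 0.1167, -0.0472, -0.1710, 0.4698, 0.8660]
q̇ = J⁺·V = [0.4770, -0.5990, 0.9320, -0.8560]

0.4770 -0.5990 0.9320 -0.8560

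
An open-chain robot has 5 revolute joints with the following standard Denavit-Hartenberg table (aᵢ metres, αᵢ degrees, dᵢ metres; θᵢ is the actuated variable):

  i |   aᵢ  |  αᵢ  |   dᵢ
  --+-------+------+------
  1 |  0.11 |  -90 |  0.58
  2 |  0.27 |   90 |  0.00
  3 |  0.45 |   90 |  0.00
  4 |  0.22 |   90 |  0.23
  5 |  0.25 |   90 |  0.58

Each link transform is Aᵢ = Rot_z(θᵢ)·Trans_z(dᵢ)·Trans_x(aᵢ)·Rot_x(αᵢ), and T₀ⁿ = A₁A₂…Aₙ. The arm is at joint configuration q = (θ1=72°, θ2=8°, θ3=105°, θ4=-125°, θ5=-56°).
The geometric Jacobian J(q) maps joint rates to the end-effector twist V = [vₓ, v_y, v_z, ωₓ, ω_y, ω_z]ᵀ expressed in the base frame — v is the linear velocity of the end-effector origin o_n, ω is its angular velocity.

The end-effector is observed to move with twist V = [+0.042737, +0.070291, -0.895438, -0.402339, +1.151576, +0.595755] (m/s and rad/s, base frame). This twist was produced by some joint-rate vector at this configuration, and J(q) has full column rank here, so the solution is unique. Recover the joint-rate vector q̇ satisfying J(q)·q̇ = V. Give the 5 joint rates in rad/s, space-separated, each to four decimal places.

o_n = [0.3504, 0.3738, 0.5686]
J₁: ẑ×o_n = [-0.3738, 0.3504, 0.0000], ω = ẑ
J2: z=[-0.9511, 0.3090, 0.0000] o=[0.0340, 0.1046, 0.5800] → [-0.0035, -0.0108, -0.3537, -0.9511, 0.3090, 0.0000]
J3: z=[0.0430, 0.1324, 0.9903] o=[0.1166, 0.3589, 0.5424] → [-0.0112, 0.2303, -0.0303, 0.0430, 0.1324, 0.9903]
J4: z=[0.0494, 0.9897, -0.1344] o=[-0.3324, 0.3835, 0.5586] → [0.0086, -0.0923, -0.6762, 0.0494, 0.9897, -0.1344]
J5: z=[0.8421, 0.0311, 0.5385] o=[-0.2029, 0.5804, 0.3447] → [0.1182, 0.1094, -0.1912, 0.8421, 0.0311, 0.5385]
q̇ = J⁺·V = [-0.0400, 0.7200, 0.6190, 0.8480, 0.2540]

-0.0400 0.7200 0.6190 0.8480 0.2540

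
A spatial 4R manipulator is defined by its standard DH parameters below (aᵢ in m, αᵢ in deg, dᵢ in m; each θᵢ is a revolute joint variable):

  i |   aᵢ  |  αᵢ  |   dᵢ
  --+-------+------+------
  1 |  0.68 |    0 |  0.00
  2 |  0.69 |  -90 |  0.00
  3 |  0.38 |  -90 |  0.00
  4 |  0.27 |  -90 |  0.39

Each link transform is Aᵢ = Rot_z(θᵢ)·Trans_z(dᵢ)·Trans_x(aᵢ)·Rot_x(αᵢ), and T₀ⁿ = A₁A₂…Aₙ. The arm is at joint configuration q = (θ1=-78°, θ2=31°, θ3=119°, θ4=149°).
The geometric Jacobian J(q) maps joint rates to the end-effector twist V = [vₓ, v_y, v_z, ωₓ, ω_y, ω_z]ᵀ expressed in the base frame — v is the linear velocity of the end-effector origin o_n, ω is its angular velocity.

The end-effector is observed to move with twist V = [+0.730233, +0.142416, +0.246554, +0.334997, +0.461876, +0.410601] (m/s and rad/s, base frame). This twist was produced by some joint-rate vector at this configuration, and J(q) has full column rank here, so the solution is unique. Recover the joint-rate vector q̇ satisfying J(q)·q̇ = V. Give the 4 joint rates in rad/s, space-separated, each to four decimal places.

0.8670 -0.5170 0.5600 0.1250

o_n = [0.2285, -0.9625, 0.0591]
J₁: ẑ×o_n = [0.9625, 0.2285, -0.0000], ω = ẑ
J2: z=[0.0000, 0.0000, 1.0000] o=[0.1414, -0.6651, 0.0000] → [0.2973, 0.0871, -0.0000, 0.0000, 0.0000, 1.0000]
J3: z=[0.7314, 0.6820, 0.0000] o=[0.6120, -1.1698, 0.0000] → [0.0403, -0.0433, 0.4131, 0.7314, 0.6820, 0.0000]
J4: z=[-0.5965, 0.6397, 0.4848] o=[0.4863, -1.0350, -0.3324] → [0.2152, 0.1085, 0.1216, -0.5965, 0.6397, 0.4848]
q̇ = J⁺·V = [0.8670, -0.5170, 0.5600, 0.1250]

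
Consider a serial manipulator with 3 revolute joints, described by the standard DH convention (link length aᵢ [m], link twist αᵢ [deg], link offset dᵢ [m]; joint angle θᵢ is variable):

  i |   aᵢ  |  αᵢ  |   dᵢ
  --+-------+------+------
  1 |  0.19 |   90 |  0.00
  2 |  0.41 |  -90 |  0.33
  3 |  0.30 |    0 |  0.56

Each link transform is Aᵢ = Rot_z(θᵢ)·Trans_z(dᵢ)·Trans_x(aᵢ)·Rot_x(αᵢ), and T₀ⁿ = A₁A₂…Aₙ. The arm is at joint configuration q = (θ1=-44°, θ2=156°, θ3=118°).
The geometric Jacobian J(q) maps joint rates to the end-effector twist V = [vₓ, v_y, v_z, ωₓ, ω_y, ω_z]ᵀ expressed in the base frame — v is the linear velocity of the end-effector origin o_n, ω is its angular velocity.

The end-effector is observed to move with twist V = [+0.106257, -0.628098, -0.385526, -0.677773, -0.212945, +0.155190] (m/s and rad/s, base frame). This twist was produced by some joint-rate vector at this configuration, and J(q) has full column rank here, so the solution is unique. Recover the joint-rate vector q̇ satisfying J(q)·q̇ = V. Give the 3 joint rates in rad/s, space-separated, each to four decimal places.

0.9180 0.6240 0.8350

o_n = [-0.2493, 0.1502, -0.4021]
J₁: ẑ×o_n = [-0.1502, -0.2493, 0.0000], ω = ẑ
J2: z=[-0.6947, -0.7193, 0.0000] o=[0.1367, -0.1320, 0.0000] → [0.2893, -0.2793, -0.4737, -0.6947, -0.7193, 0.0000]
J3: z=[-0.2926, 0.2825, -0.9135] o=[-0.3620, -0.1092, 0.1668] → [0.0762, -0.2694, -0.1077, -0.2926, 0.2825, -0.9135]
q̇ = J⁺·V = [0.9180, 0.6240, 0.8350]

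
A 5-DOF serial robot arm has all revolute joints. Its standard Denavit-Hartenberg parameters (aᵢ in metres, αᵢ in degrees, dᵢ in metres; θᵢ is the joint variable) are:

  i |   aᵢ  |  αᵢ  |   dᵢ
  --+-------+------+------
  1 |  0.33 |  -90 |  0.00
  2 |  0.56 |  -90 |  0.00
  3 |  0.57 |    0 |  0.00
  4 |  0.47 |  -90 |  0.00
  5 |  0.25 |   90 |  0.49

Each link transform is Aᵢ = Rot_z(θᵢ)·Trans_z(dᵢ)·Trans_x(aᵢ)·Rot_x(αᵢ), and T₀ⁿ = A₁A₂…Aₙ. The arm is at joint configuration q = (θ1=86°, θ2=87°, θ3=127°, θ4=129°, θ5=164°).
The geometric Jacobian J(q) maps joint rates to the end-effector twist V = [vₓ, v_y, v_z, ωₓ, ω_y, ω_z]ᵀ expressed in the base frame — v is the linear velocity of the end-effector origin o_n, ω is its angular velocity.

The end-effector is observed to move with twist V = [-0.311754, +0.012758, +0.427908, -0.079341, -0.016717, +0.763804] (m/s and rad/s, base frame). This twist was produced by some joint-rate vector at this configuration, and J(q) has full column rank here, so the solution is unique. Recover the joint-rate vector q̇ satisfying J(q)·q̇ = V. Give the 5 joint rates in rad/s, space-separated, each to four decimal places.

o_n = [0.1437, 0.4232, -0.6324]
J₁: ẑ×o_n = [-0.4232, 0.1437, 0.0000], ω = ẑ
J2: z=[-0.9976, 0.0698, 0.0000] o=[0.0230, 0.3292, 0.0000] → [-0.0441, -0.6308, -0.1021, -0.9976, 0.0698, 0.0000]
J3: z=[-0.0697, -0.9962, -0.0523] o=[0.0251, 0.3584, -0.5592] → [0.0762, -0.0113, 0.1137, -0.0697, -0.9962, -0.0523]
J4: z=[-0.0697, -0.9962, -0.0523] o=[0.4779, 0.3088, -0.2167] → [0.4201, -0.0115, -0.3409, -0.0697, -0.9962, -0.0523]
J5: z=[-0.2378, 0.0675, -0.9690] o=[0.0226, 0.3346, -0.1031] → [0.0500, -0.2432, -0.0292, -0.2378, 0.0675, -0.9690]
q̇ = J⁺·V = [-0.1950, 0.3170, 0.9280, -0.9560, -0.9880]

-0.1950 0.3170 0.9280 -0.9560 -0.9880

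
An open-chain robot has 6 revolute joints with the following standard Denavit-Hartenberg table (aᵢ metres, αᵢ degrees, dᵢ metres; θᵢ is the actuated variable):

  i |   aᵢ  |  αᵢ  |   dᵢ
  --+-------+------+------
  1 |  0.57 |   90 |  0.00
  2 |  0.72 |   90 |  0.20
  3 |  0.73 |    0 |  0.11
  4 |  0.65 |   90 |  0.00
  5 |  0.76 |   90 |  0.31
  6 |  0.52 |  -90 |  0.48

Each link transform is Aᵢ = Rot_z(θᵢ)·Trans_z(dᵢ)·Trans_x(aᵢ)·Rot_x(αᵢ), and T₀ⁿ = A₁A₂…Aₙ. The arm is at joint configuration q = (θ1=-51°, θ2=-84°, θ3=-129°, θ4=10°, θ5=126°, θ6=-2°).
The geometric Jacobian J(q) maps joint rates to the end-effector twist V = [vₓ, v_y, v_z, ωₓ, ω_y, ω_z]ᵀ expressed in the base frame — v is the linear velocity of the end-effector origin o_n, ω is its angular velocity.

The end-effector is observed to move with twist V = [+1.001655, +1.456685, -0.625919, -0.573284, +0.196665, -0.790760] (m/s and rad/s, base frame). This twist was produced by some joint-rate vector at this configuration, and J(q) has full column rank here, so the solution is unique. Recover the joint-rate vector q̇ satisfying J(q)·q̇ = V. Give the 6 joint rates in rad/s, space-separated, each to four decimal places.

o_n = [-0.1735, 0.9707, -0.0165]
J₁: ẑ×o_n = [-0.9707, -0.1735, 0.0000], ω = ẑ
J2: z=[-0.7771, -0.6293, 0.0000] o=[0.3587, -0.4430, 0.0000] → [0.0104, -0.0129, -1.4335, -0.7771, -0.6293, 0.0000]
J3: z=[-0.6259, 0.7729, -0.1045] o=[0.2506, -0.6273, -0.7161] → [0.7077, 0.4821, -0.6724, -0.6259, 0.7729, -0.1045]
J4: z=[-0.6259, 0.7729, -0.1045] o=[0.5925, -0.1480, -0.2707] → [0.3133, 0.2391, -0.1082, -0.6259, 0.7729, -0.1045]
J5: z=[-0.4343, -0.2341, 0.8698] o=[1.0135, 0.2354, 0.0427] → [-0.6257, -1.0582, -0.5972, -0.4343, -0.2341, 0.8698]
J6: z=[0.1562, 0.9314, 0.3286] o=[0.2047, 0.3746, 0.0327] → [-0.2418, -0.1166, 0.4454, 0.1562, 0.9314, 0.3286]
q̇ = J⁺·V = [0.4080, 0.2480, 0.6860, 0.3980, -0.9600, -0.7620]

0.4080 0.2480 0.6860 0.3980 -0.9600 -0.7620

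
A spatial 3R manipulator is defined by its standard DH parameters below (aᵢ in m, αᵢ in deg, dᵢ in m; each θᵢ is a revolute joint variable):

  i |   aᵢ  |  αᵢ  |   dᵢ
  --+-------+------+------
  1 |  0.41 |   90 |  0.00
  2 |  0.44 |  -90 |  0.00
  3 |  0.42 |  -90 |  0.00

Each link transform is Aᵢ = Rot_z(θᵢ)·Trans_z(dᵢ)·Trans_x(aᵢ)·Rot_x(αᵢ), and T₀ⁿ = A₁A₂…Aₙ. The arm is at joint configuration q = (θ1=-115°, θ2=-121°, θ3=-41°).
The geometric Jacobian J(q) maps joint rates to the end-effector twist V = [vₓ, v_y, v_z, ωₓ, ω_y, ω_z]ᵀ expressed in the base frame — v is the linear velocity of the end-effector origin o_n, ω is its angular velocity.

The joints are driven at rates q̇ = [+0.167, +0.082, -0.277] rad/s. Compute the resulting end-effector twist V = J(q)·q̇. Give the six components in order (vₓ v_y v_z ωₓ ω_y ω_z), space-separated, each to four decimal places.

-0.1351 -0.0899 0.0335 0.0260 0.2498 0.3097

o_n = [-0.2582, 0.0982, -0.6489]
J₁: ẑ×o_n = [-0.0982, -0.2582, 0.0000], ω = ẑ
J2: z=[-0.9063, 0.4226, 0.0000] o=[-0.1733, -0.3716, 0.0000] → [-0.2742, -0.5881, -0.3899, -0.9063, 0.4226, 0.0000]
J3: z=[-0.3623, -0.7769, -0.5150] o=[-0.0775, -0.1662, -0.3772] → [0.3473, -0.0053, -0.2362, -0.3623, -0.7769, -0.5150]
V = J·q̇ = [-0.1351, -0.0899, 0.0335, 0.0260, 0.2498, 0.3097]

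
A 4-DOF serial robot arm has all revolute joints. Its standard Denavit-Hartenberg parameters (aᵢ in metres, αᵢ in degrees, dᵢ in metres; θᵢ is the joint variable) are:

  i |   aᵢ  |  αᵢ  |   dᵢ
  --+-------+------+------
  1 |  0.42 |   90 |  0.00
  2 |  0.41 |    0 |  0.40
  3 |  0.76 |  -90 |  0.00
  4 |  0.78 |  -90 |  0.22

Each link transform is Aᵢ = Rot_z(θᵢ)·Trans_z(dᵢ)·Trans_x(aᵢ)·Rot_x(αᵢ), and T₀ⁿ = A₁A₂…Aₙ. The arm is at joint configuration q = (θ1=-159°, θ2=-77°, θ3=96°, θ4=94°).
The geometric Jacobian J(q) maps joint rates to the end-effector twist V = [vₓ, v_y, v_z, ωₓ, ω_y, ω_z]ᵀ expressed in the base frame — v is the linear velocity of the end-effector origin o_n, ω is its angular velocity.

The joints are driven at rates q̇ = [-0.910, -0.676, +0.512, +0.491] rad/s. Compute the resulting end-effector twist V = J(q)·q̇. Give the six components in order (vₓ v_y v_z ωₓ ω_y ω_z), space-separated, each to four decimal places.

o_n = [-0.8987, -0.7500, 0.0382]
J₁: ẑ×o_n = [0.7500, -0.8987, 0.0000], ω = ẑ
J2: z=[-0.3584, 0.9336, 0.0000] o=[-0.3921, -0.1505, 0.0000] → [0.0357, 0.0137, 0.6878, -0.3584, 0.9336, 0.0000]
J3: z=[-0.3584, 0.9336, 0.0000] o=[-0.6216, 0.1899, -0.3995] → [0.4087, 0.1569, 0.5955, -0.3584, 0.9336, 0.0000]
J4: z=[0.3039, 0.1167, 0.9455] o=[-1.2924, -0.0677, -0.1521] → [0.6673, 0.3145, -0.2533, 0.3039, 0.1167, 0.9455]
V = J·q̇ = [-0.1697, 1.0432, -0.2844, 0.2080, -0.0958, -0.4458]

-0.1697 1.0432 -0.2844 0.2080 -0.0958 -0.4458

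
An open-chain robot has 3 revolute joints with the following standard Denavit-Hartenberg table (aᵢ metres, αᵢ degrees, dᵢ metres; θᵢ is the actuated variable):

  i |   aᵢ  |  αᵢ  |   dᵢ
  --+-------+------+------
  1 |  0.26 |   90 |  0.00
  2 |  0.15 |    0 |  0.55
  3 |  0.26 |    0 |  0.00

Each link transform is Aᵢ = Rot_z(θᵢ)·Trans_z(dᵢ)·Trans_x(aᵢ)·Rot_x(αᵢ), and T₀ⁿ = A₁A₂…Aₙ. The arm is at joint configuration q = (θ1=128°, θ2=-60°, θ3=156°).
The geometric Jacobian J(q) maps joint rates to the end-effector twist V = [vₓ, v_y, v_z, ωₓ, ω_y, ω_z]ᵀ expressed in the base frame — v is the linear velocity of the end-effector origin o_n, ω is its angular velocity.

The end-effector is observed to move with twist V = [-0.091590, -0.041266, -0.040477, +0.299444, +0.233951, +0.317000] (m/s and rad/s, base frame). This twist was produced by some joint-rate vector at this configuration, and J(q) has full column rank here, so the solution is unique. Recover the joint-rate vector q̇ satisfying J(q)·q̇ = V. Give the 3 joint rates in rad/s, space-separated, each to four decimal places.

0.3170 -0.4020 0.7820

o_n = [0.2439, 0.5812, 0.1287]
J₁: ẑ×o_n = [-0.5812, 0.2439, 0.0000], ω = ẑ
J2: z=[0.7880, 0.6157, 0.0000] o=[-0.1601, 0.2049, 0.0000] → [0.0792, -0.1014, 0.0478, 0.7880, 0.6157, 0.0000]
J3: z=[0.7880, 0.6157, 0.0000] o=[0.2272, 0.6026, -0.1299] → [0.1592, -0.2038, -0.0272, 0.7880, 0.6157, 0.0000]
q̇ = J⁺·V = [0.3170, -0.4020, 0.7820]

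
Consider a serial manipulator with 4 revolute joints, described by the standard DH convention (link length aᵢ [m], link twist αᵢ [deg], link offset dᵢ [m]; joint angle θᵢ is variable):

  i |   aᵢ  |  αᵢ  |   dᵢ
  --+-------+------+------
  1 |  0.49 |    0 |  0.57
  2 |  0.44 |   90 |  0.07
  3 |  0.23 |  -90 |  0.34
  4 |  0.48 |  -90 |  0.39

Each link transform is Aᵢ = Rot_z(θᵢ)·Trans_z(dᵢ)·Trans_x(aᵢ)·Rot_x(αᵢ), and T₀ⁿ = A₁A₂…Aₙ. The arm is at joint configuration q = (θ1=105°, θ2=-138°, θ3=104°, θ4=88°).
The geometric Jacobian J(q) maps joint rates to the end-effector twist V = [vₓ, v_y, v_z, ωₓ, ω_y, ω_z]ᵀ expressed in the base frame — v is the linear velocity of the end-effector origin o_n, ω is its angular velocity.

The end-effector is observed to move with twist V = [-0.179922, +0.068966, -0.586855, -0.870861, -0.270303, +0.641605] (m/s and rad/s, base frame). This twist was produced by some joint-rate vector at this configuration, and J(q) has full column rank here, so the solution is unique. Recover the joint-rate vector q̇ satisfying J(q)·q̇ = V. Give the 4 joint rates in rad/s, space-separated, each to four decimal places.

0.1420 0.6450 0.7010 0.6010

o_n = [-0.0491, 0.5894, 0.7851]
J₁: ẑ×o_n = [-0.5894, -0.0491, 0.0000], ω = ẑ
J2: z=[0.0000, 0.0000, 1.0000] o=[-0.1268, 0.4733, 0.5700] → [-0.1161, 0.0777, 0.0000, 0.0000, 0.0000, 1.0000]
J3: z=[-0.5446, -0.8387, 0.0000] o=[0.2422, 0.2337, 0.6400] → [-0.1217, 0.0790, -0.4381, -0.5446, -0.8387, 0.0000]
J4: z=[-0.8138, 0.5285, -0.2419] o=[0.0104, -0.0212, 0.8632] → [0.1065, -0.0492, -0.4655, -0.8138, 0.5285, -0.2419]
q̇ = J⁺·V = [0.1420, 0.6450, 0.7010, 0.6010]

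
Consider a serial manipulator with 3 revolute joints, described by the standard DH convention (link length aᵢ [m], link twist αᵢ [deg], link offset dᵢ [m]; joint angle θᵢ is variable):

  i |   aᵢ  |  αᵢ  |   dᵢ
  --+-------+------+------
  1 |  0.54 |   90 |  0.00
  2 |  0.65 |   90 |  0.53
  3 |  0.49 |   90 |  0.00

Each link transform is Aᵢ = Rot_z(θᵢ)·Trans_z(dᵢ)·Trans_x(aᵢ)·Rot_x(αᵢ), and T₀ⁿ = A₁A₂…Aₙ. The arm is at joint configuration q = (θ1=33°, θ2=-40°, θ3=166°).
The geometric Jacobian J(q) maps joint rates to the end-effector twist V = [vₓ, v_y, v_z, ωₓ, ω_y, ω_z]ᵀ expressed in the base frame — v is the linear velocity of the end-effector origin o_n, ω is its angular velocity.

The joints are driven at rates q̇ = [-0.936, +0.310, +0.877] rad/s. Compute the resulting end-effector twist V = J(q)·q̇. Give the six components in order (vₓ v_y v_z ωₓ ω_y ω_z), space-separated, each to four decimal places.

-0.4304 -0.5342 0.1083 -0.3039 -0.5670 -1.6078

o_n = [0.9182, -0.1770, -0.1122]
J₁: ẑ×o_n = [0.1770, 0.9182, -0.0000], ω = ẑ
J2: z=[0.5446, -0.8387, 0.0000] o=[0.4529, 0.2941, 0.0000] → [0.0941, 0.0611, 0.1337, 0.5446, -0.8387, 0.0000]
J3: z=[-0.5391, -0.3501, -0.7660] o=[1.1591, 0.1208, -0.4178] → [-0.3351, 0.3493, 0.0762, -0.5391, -0.3501, -0.7660]
V = J·q̇ = [-0.4304, -0.5342, 0.1083, -0.3039, -0.5670, -1.6078]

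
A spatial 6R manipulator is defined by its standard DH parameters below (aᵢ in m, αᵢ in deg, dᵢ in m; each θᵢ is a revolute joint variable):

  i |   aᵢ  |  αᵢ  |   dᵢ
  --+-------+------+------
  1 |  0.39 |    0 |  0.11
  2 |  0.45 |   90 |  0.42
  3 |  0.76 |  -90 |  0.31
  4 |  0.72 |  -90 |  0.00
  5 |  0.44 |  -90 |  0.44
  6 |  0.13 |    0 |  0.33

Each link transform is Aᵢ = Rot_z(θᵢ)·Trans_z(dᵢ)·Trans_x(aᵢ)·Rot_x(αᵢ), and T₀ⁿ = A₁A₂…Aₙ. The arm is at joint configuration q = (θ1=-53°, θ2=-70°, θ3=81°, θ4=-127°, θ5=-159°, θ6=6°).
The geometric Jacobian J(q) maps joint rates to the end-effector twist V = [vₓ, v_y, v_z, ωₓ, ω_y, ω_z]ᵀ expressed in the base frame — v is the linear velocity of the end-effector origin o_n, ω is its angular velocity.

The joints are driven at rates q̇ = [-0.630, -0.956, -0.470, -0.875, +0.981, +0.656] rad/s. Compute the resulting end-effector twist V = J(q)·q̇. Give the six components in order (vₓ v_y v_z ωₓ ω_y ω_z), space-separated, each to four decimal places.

0.0084 1.3277 -0.5707 -0.4544 -0.1339 -0.9930

o_n = [-0.4936, 0.0572, 1.5148]
J₁: ẑ×o_n = [-0.0572, -0.4936, 0.0000], ω = ẑ
J2: z=[0.0000, 0.0000, 1.0000] o=[0.2347, -0.3115, 0.1100] → [-0.3687, -0.7283, 0.0000, 0.0000, 0.0000, 1.0000]
J3: z=[-0.8387, 0.5446, 0.0000] o=[-0.0104, -0.6889, 0.5300] → [0.5363, 0.8259, -0.3625, -0.8387, 0.5446, 0.0000]
J4: z=[0.5379, 0.8283, 0.1564] o=[-0.3351, -0.6197, 1.2806] → [0.0880, -0.1507, 0.4955, 0.5379, 0.8283, 0.1564]
J5: z=[-0.5728, 0.2230, 0.7888] o=[-0.7805, -0.2497, 0.8527] → [-0.0945, 0.6055, -0.2398, -0.5728, 0.2230, 0.7888]
J6: z=[0.2805, 0.9575, -0.0670] o=[-0.6936, -0.2321, 1.4686] → [0.0636, -0.0263, -0.1103, 0.2805, 0.9575, -0.0670]
V = J·q̇ = [0.0084, 1.3277, -0.5707, -0.4544, -0.1339, -0.9930]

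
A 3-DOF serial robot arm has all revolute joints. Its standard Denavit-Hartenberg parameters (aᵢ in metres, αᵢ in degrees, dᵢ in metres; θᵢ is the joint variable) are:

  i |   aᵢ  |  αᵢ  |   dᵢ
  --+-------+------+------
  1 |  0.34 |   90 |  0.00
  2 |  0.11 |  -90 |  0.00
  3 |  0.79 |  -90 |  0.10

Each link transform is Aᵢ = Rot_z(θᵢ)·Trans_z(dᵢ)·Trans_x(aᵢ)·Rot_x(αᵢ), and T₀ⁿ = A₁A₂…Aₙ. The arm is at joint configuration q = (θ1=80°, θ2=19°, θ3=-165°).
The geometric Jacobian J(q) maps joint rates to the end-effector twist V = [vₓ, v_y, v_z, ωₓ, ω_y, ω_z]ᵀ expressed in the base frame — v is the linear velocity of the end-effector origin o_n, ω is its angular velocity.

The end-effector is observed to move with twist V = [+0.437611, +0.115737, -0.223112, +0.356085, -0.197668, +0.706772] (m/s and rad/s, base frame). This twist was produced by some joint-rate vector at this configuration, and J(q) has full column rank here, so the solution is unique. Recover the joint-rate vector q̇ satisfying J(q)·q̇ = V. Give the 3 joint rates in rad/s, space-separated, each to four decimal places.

o_n = [0.1475, -0.3409, -0.1181]
J₁: ẑ×o_n = [0.3409, 0.1475, -0.0000], ω = ẑ
J2: z=[0.9848, -0.1736, 0.0000] o=[0.0590, 0.3348, 0.0000] → [0.0205, 0.1163, -0.6501, 0.9848, -0.1736, 0.0000]
J3: z=[-0.0565, -0.3206, 0.9455] o=[0.0771, 0.4373, 0.0358] → [0.7851, 0.0579, 0.0666, -0.0565, -0.3206, 0.9455]
q̇ = J⁺·V = [0.3210, 0.3850, 0.4080]

0.3210 0.3850 0.4080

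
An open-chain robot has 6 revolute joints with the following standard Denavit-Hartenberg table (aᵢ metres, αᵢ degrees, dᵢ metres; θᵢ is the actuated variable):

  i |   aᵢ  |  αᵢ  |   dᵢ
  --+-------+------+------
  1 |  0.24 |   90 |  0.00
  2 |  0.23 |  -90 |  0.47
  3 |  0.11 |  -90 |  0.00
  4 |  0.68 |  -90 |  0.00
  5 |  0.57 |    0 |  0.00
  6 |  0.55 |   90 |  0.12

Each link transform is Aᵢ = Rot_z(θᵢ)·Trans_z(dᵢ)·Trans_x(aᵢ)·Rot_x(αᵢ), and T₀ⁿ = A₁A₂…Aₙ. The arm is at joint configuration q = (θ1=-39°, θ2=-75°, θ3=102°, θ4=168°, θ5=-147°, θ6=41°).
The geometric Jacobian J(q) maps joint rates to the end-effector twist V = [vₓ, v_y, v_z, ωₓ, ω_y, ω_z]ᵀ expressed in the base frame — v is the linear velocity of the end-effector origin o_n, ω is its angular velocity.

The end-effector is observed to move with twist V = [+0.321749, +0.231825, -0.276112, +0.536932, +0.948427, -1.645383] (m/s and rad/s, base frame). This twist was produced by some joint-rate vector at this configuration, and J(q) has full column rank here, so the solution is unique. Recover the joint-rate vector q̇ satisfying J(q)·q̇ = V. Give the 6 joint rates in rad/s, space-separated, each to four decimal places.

o_n = [-0.2371, -0.5922, 0.6055]
J₁: ẑ×o_n = [0.5922, -0.2371, 0.0000], ω = ẑ
J2: z=[-0.6293, -0.7771, 0.0000] o=[0.1865, -0.1510, 0.0000] → [-0.4706, 0.3811, -0.0516, -0.6293, -0.7771, 0.0000]
J3: z=[0.7507, -0.6079, 0.2588] o=[-0.0630, -0.5538, -0.2222] → [-0.4932, -0.6664, -0.1347, 0.7507, -0.6079, 0.2588]
J4: z=[-0.3276, -0.0023, 0.9448] o=[0.0001, -0.4664, -0.2001] → [0.1170, 0.0398, 0.0407, -0.3276, -0.0023, 0.9448]
J5: z=[0.6150, -0.7597, 0.2114] o=[-0.4876, -0.9086, -0.3702] → [-0.8082, -0.5471, 0.3849, 0.6150, -0.7597, 0.2114]
J6: z=[0.6150, -0.7597, 0.2114] o=[-0.2464, -0.5984, 0.0427] → [-0.4289, -0.3441, 0.0109, 0.6150, -0.7597, 0.2114]
q̇ = J⁺·V = [-0.9060, -0.9120, -0.2680, -0.6870, -0.8830, 0.7840]

-0.9060 -0.9120 -0.2680 -0.6870 -0.8830 0.7840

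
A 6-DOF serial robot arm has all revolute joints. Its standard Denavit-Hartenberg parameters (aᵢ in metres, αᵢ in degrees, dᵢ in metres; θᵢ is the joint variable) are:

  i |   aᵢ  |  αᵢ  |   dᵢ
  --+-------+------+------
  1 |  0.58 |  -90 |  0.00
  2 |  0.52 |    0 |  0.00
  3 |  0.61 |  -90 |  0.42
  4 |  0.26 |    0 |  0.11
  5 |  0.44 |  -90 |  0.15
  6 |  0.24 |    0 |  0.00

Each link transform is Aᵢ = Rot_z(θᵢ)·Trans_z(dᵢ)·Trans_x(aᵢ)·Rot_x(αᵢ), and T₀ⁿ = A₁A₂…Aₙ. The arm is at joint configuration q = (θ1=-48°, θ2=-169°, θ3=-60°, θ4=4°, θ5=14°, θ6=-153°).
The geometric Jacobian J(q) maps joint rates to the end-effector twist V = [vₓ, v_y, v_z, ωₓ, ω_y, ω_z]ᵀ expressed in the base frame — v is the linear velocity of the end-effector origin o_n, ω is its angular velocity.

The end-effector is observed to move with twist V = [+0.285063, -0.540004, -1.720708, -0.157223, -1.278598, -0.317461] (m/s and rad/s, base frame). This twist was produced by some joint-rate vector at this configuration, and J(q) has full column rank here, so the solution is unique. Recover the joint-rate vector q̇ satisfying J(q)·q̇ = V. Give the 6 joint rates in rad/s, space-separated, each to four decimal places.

o_n = [-0.3691, 0.9061, -0.4772]
J₁: ẑ×o_n = [-0.9061, -0.3691, 0.0000], ω = ẑ
J2: z=[0.7431, 0.6691, 0.0000] o=[0.3881, -0.4310, 0.0000] → [-0.3193, 0.3546, 1.5004, 0.7431, 0.6691, 0.0000]
J3: z=[0.7431, 0.6691, 0.0000] o=[0.0465, -0.0517, 0.0992] → [-0.3857, 0.4283, 0.9899, 0.7431, 0.6691, 0.0000]
J4: z=[-0.5050, 0.5609, 0.6561] o=[0.0909, 0.5267, -0.3612] → [-0.3139, -0.3604, 0.0664, -0.5050, 0.5609, 0.6561]
J5: z=[-0.5050, 0.5609, 0.6561] o=[-0.0920, 0.7028, -0.4847] → [-0.1292, -0.1780, 0.0527, -0.5050, 0.5609, 0.6561]
J6: z=[-0.5711, -0.7870, 0.2332] o=[-0.4525, 0.8999, -0.7021] → [-0.1785, 0.1479, 0.0621, -0.5711, -0.7870, 0.2332]
q̇ = J⁺·V = [0.5960, -0.4860, -0.9020, -0.4560, -0.7810, -0.4370]

0.5960 -0.4860 -0.9020 -0.4560 -0.7810 -0.4370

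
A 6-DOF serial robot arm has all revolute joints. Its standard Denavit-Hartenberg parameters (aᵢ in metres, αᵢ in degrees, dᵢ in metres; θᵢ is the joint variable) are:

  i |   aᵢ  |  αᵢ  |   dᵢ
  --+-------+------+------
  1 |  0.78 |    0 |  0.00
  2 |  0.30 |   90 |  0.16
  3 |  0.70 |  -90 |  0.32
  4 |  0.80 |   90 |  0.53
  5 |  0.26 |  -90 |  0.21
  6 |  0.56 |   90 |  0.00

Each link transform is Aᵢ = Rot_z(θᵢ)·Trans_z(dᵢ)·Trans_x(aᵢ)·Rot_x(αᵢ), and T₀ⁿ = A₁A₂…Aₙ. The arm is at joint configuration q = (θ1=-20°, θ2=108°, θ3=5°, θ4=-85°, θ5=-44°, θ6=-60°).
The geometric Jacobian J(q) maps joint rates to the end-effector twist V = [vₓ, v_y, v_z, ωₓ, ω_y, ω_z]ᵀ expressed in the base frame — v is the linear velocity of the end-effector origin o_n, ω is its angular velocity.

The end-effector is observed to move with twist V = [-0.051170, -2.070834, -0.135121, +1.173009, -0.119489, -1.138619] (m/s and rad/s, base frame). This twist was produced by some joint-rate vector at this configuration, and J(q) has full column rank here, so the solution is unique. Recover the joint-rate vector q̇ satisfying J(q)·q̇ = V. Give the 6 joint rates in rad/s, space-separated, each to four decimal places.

0.0000 -0.6970 0.7660 -0.8460 0.1520 0.5740

o_n = [2.3104, 0.0757, 0.3240]
J₁: ẑ×o_n = [-0.0757, 2.3104, 0.0000], ω = ẑ
J2: z=[0.0000, 0.0000, 1.0000] o=[0.7330, -0.2668, 0.0000] → [-0.3425, 1.5774, 0.0000, 0.0000, 0.0000, 1.0000]
J3: z=[0.9994, -0.0349, 0.0000] o=[0.7434, 0.0330, 0.1600] → [-0.0057, -0.1639, 0.0973, 0.9994, -0.0349, 0.0000]
J4: z=[-0.0030, -0.0871, 0.9962] o=[1.0876, 0.7188, 0.2210] → [0.6317, 1.2185, 0.1085, -0.0030, -0.0871, 0.9962]
J5: z=[0.0525, -0.9948, -0.0868] o=[1.8849, 0.7142, 0.7551] → [0.3734, -0.0143, 0.3898, 0.0525, -0.9948, -0.0868]
J6: z=[0.6915, -0.0265, 0.7219] o=[2.0832, 0.5308, 0.5583] → [0.3347, 0.3260, -0.3086, 0.6915, -0.0265, 0.7219]
q̇ = J⁺·V = [0.0000, -0.6970, 0.7660, -0.8460, 0.1520, 0.5740]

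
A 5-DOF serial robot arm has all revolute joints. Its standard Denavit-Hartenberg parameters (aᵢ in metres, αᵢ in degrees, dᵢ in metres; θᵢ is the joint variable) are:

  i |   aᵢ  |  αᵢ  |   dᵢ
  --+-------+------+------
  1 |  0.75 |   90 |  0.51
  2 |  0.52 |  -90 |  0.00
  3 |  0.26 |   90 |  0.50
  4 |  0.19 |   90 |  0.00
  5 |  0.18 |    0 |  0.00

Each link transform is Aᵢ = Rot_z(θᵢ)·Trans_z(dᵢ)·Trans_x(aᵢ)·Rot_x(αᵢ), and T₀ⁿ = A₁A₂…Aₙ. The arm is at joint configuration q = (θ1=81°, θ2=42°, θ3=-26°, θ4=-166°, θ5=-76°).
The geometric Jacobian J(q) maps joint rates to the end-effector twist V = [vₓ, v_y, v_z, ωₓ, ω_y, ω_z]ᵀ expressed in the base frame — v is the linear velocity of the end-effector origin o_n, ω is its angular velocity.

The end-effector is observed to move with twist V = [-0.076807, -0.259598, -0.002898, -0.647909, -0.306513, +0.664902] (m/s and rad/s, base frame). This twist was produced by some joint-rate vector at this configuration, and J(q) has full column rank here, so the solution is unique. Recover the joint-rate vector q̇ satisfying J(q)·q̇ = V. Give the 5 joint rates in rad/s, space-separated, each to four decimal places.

o_n = [0.0032, 0.9298, 1.2588]
J₁: ẑ×o_n = [-0.9298, 0.0032, 0.0000], ω = ẑ
J2: z=[0.9877, -0.1564, 0.0000] o=[0.1173, 0.7408, 0.5100] → [-0.1171, -0.7396, 0.1689, 0.9877, -0.1564, 0.0000]
J3: z=[-0.1047, -0.6609, 0.7431] o=[0.1778, 1.1224, 0.8579] → [-0.1218, -0.0878, -0.0952, -0.1047, -0.6609, 0.7431]
J4: z=[0.8368, -0.4624, -0.2933] o=[0.2652, 0.9457, 1.3859] → [0.0541, 0.1832, -0.1344, 0.8368, -0.4624, -0.2933]
J5: z=[-0.2316, -0.7843, 0.5756] o=[0.1709, 0.8671, 1.2409] → [-0.0502, -0.0924, -0.1461, -0.2316, -0.7843, 0.5756]
q̇ = J⁺·V = [-0.0240, 0.0840, 0.1730, -0.6780, 0.6280]

-0.0240 0.0840 0.1730 -0.6780 0.6280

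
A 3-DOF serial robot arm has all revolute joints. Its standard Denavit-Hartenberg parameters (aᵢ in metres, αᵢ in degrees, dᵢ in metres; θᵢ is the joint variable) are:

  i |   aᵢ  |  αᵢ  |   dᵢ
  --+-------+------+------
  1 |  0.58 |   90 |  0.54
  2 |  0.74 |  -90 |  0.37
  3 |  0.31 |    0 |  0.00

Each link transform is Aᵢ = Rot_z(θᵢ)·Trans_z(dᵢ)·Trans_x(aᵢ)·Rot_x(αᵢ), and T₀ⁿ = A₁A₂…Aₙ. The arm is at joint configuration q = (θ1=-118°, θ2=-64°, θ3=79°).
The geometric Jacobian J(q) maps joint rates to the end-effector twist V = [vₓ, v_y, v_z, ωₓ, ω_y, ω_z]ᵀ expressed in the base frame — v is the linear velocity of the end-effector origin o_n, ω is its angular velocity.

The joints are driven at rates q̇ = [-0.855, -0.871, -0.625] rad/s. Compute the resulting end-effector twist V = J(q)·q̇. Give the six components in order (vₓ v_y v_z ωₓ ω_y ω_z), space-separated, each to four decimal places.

-0.4540 0.9192 -0.4761 1.0328 0.0871 -1.1290

o_n = [-0.4948, -0.7906, -0.1783]
J₁: ẑ×o_n = [0.7906, -0.4948, 0.0000], ω = ẑ
J2: z=[-0.8829, 0.4695, 0.0000] o=[-0.2723, -0.5121, 0.5400] → [-0.3372, -0.6342, 0.3503, -0.8829, 0.4695, 0.0000]
J3: z=[-0.4220, -0.7936, 0.4384] o=[-0.7513, -0.6248, -0.1251] → [0.1149, 0.0900, 0.2735, -0.4220, -0.7936, 0.4384]
V = J·q̇ = [-0.4540, 0.9192, -0.4761, 1.0328, 0.0871, -1.1290]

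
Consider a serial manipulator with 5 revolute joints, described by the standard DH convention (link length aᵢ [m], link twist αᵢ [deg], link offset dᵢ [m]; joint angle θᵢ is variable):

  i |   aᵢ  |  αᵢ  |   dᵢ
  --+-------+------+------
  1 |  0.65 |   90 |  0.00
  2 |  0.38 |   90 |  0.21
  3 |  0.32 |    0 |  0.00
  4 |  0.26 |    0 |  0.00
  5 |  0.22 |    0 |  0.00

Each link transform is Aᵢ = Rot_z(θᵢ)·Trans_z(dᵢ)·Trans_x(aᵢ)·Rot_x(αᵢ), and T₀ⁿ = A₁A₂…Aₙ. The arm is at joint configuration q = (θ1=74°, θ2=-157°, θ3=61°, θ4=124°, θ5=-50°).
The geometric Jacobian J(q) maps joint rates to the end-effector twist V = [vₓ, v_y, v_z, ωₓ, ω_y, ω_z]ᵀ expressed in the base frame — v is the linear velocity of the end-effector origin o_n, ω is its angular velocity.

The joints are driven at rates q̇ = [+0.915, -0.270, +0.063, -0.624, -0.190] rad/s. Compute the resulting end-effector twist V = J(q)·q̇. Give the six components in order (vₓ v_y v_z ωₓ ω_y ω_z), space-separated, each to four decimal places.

o_n = [0.7472, 0.3465, -0.0471]
J₁: ẑ×o_n = [-0.3465, 0.7472, 0.0000], ω = ẑ
J2: z=[0.9613, -0.2756, 0.0000] o=[0.1792, 0.6248, 0.0000] → [0.0130, 0.0453, -0.1110, 0.9613, -0.2756, 0.0000]
J3: z=[-0.1077, -0.3756, 0.9205] o=[0.2846, 0.2307, -0.1485] → [-0.1447, 0.4368, 0.1613, -0.1077, -0.3756, 0.9205]
J4: z=[-0.1077, -0.3756, 0.9205] o=[0.5143, 0.0163, -0.2091] → [-0.3648, 0.2319, 0.0519, -0.1077, -0.3756, 0.9205]
J5: z=[-0.1077, -0.3756, 0.9205] o=[0.5582, 0.2517, -0.1079] → [-0.1101, 0.1805, 0.0608, -0.1077, -0.3756, 0.9205]
V = J·q̇ = [-0.0811, 0.5200, -0.0038, -0.1787, 0.3565, 0.2237]

-0.0811 0.5200 -0.0038 -0.1787 0.3565 0.2237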